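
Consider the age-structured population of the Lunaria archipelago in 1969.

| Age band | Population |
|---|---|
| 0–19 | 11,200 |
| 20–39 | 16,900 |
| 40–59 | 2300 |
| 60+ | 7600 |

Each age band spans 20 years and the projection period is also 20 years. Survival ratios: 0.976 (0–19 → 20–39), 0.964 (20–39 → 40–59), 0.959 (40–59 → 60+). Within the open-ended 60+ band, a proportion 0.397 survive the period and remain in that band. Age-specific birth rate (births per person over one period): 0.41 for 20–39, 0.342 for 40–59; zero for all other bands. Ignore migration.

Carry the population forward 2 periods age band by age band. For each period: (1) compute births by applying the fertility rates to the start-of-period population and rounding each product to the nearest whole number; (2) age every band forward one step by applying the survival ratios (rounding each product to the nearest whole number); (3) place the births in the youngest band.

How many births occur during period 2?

Numbering the bands 1..4 from youngest to oldest:
— Period 1 —
Births: 16900 * 0.41 = 6929, 2300 * 0.342 = 787 — total 7716
Band 2: 11200 * 0.976 = 10931
Band 3: 16900 * 0.964 = 16292
Band 4: 2300 * 0.959 + 7600 * 0.397 = 2206 + 3017 = 5223
End of period: [7716, 10931, 16292, 5223]
— Period 2 —
Births: 10931 * 0.41 = 4482, 16292 * 0.342 = 5572 — total 10054
Band 2: 7716 * 0.976 = 7531
Band 3: 10931 * 0.964 = 10537
Band 4: 16292 * 0.959 + 5223 * 0.397 = 15624 + 2074 = 17698
End of period: [10054, 7531, 10537, 17698]

10054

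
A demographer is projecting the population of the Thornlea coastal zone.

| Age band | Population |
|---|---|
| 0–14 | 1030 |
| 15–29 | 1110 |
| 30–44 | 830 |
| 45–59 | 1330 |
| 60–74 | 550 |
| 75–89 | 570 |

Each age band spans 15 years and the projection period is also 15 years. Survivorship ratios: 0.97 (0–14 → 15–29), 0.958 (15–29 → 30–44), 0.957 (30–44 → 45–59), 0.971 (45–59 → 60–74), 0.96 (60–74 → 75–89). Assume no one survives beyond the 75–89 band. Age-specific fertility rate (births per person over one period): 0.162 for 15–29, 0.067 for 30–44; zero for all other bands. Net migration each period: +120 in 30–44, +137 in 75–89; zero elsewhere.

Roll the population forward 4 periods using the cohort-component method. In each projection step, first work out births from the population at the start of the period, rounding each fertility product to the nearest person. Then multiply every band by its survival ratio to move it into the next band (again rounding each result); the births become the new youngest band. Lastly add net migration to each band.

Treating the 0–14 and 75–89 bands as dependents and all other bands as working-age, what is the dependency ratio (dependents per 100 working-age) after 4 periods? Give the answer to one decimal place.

70.6

Numbering the groups 1..6 from youngest to oldest:
Period 1:
Births: 1110 × 0.162 = 180  |  830 × 0.067 = 56 → total 236
Group 2: 1030 × 0.97 = 999
Group 3: 1110 × 0.958 = 1063
Group 4: 830 × 0.957 = 794
Group 5: 1330 × 0.971 = 1291
Group 6: 550 × 0.96 = 528
Net migration: Group 3 + 120 → 1183; Group 6 + 137 → 665
Population now: 0–14=236, 15–29=999, 30–44=1183, 45–59=794, 60–74=1291, 75–89=665
Period 2:
Births: 999 × 0.162 = 162  |  1183 × 0.067 = 79 → total 241
Group 2: 236 × 0.97 = 229
Group 3: 999 × 0.958 = 957
Group 4: 1183 × 0.957 = 1132
Group 5: 794 × 0.971 = 771
Group 6: 1291 × 0.96 = 1239
Net migration: Group 3 + 120 → 1077; Group 6 + 137 → 1376
Population now: 0–14=241, 15–29=229, 30–44=1077, 45–59=1132, 60–74=771, 75–89=1376
Period 3:
Births: 229 × 0.162 = 37  |  1077 × 0.067 = 72 → total 109
Group 2: 241 × 0.97 = 234
Group 3: 229 × 0.958 = 219
Group 4: 1077 × 0.957 = 1031
Group 5: 1132 × 0.971 = 1099
Group 6: 771 × 0.96 = 740
Net migration: Group 3 + 120 → 339; Group 6 + 137 → 877
Population now: 0–14=109, 15–29=234, 30–44=339, 45–59=1031, 60–74=1099, 75–89=877
Period 4:
Births: 234 × 0.162 = 38  |  339 × 0.067 = 23 → total 61
Group 2: 109 × 0.97 = 106
Group 3: 234 × 0.958 = 224
Group 4: 339 × 0.957 = 324
Group 5: 1031 × 0.971 = 1001
Group 6: 1099 × 0.96 = 1055
Net migration: Group 3 + 120 → 344; Group 6 + 137 → 1192
Population now: 0–14=61, 15–29=106, 30–44=344, 45–59=324, 60–74=1001, 75–89=1192
Dependents (band 0–14 + band 75–89) = 61 + 1192 = 1253; working-age = 1775; ratio = 1253/1775 × 100 = 70.6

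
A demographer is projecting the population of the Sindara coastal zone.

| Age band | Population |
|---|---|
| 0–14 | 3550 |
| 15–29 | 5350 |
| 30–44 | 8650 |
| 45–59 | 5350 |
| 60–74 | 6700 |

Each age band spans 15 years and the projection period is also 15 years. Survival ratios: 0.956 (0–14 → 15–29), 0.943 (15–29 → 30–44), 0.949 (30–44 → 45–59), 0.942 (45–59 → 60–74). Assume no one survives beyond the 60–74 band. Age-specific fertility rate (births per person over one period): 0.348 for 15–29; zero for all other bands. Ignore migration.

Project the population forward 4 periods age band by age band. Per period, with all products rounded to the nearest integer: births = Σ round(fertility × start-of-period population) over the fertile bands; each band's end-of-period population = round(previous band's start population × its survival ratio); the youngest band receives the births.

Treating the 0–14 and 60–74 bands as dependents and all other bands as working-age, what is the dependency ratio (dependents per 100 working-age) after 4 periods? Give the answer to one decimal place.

— Period 1 —
Births: 5350 * 0.348 = 1862
15–29: 3550 * 0.956 = 3394
30–44: 5350 * 0.943 = 5045
45–59: 8650 * 0.949 = 8209
60–74: 5350 * 0.942 = 5040
→ [1862, 3394, 5045, 8209, 5040]
— Period 2 —
Births: 3394 * 0.348 = 1181
15–29: 1862 * 0.956 = 1780
30–44: 3394 * 0.943 = 3201
45–59: 5045 * 0.949 = 4788
60–74: 8209 * 0.942 = 7733
→ [1181, 1780, 3201, 4788, 7733]
— Period 3 —
Births: 1780 * 0.348 = 619
15–29: 1181 * 0.956 = 1129
30–44: 1780 * 0.943 = 1679
45–59: 3201 * 0.949 = 3038
60–74: 4788 * 0.942 = 4510
→ [619, 1129, 1679, 3038, 4510]
— Period 4 —
Births: 1129 * 0.348 = 393
15–29: 619 * 0.956 = 592
30–44: 1129 * 0.943 = 1065
45–59: 1679 * 0.949 = 1593
60–74: 3038 * 0.942 = 2862
→ [393, 592, 1065, 1593, 2862]
Dependents (band 0–14 + band 60–74) = 393 + 2862 = 3255; working-age = 3250; ratio = 3255/3250 × 100 = 100.2

100.2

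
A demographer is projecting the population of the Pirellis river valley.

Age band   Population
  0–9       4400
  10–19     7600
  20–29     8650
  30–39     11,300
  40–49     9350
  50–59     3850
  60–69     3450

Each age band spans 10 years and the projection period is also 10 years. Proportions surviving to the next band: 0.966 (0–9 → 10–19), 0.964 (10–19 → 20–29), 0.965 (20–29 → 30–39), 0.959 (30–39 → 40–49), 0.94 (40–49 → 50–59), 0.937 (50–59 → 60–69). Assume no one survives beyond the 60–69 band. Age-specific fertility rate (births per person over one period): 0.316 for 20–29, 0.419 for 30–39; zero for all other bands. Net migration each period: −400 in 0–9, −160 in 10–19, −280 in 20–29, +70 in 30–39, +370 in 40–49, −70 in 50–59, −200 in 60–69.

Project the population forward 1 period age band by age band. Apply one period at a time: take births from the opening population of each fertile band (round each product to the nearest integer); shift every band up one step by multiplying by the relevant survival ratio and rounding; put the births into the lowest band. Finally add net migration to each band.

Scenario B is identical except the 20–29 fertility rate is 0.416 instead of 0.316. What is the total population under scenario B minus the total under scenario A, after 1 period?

[period 1]
Births: 8650 * 0.316 = 2733 ; 11300 * 0.419 = 4735 → 7468
10–19: 4400 * 0.966 = 4250
20–29: 7600 * 0.964 = 7326
30–39: 8650 * 0.965 = 8347
40–49: 11300 * 0.959 = 10837
50–59: 9350 * 0.94 = 8789
60–69: 3850 * 0.937 = 3607
Net migration: 0–9 − 400 → 7068; 10–19 − 160 → 4090; 20–29 − 280 → 7046; 30–39 + 70 → 8417; 40–49 + 370 → 11207; 50–59 − 70 → 8719; 60–69 − 200 → 3407
End of period: [7068, 4090, 7046, 8417, 11207, 8719, 3407]
Scenario A total after 1 period: 49954
Scenario B projection —
[period 1]
Births: 8650 * 0.416 = 3598 ; 11300 * 0.419 = 4735 → 8333
10–19: 4400 * 0.966 = 4250
20–29: 7600 * 0.964 = 7326
30–39: 8650 * 0.965 = 8347
40–49: 11300 * 0.959 = 10837
50–59: 9350 * 0.94 = 8789
60–69: 3850 * 0.937 = 3607
Net migration: 0–9 − 400 → 7933; 10–19 − 160 → 4090; 20–29 − 280 → 7046; 30–39 + 70 → 8417; 40–49 + 370 → 11207; 50–59 − 70 → 8719; 60–69 − 200 → 3407
End of period: [7933, 4090, 7046, 8417, 11207, 8719, 3407]
Scenario B total after 1 period: 50819
Difference B − A = 50819 − 49954 = 865

865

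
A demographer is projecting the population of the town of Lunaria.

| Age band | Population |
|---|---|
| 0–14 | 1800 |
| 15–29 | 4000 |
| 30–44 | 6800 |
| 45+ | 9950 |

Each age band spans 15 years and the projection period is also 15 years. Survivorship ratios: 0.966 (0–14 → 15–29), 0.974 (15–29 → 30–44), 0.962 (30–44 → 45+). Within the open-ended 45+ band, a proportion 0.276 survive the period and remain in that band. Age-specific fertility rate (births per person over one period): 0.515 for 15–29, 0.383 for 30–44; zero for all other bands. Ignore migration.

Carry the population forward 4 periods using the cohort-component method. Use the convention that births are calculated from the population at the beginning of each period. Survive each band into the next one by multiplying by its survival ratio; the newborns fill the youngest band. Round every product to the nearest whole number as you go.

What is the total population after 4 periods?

[period 1]
Births: 4000 × 0.515 = 2060, 6800 × 0.383 = 2604 → 4664
15–29: 1800 × 0.966 = 1739
30–44: 4000 × 0.974 = 3896
45+: 6800 × 0.962 + 9950 × 0.276 = 6542 + 2746 = 9288
→ [4664, 1739, 3896, 9288]
[period 2]
Births: 1739 × 0.515 = 896, 3896 × 0.383 = 1492 → 2388
15–29: 4664 × 0.966 = 4505
30–44: 1739 × 0.974 = 1694
45+: 3896 × 0.962 + 9288 × 0.276 = 3748 + 2563 = 6311
→ [2388, 4505, 1694, 6311]
[period 3]
Births: 4505 × 0.515 = 2320, 1694 × 0.383 = 649 → 2969
15–29: 2388 × 0.966 = 2307
30–44: 4505 × 0.974 = 4388
45+: 1694 × 0.962 + 6311 × 0.276 = 1630 + 1742 = 3372
→ [2969, 2307, 4388, 3372]
[period 4]
Births: 2307 × 0.515 = 1188, 4388 × 0.383 = 1681 → 2869
15–29: 2969 × 0.966 = 2868
30–44: 2307 × 0.974 = 2247
45+: 4388 × 0.962 + 3372 × 0.276 = 4221 + 931 = 5152
→ [2869, 2868, 2247, 5152]
Total after period 4: 2869 + 2868 + 2247 + 5152 = 13136

13136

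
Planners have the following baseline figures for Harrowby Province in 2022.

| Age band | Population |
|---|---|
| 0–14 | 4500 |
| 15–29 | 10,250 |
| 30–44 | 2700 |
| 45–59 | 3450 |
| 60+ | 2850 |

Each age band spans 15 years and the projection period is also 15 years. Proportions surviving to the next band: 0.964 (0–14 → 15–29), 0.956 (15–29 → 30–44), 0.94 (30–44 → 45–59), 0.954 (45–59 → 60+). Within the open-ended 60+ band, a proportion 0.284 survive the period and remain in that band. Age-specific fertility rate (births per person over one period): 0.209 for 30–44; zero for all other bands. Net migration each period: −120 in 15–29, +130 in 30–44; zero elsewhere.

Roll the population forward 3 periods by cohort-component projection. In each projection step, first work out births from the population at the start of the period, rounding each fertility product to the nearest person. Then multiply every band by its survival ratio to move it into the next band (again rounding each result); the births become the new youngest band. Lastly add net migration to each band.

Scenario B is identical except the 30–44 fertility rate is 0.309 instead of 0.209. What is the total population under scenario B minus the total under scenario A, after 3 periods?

[period 1]
Births: 2700 × 0.209 = 564
15–29: 4500 × 0.964 = 4338
30–44: 10250 × 0.956 = 9799
45–59: 2700 × 0.94 = 2538
60+: 3450 × 0.954 + 2850 × 0.284 = 3291 + 809 = 4100
Net migration: 15–29 − 120 → 4218; 30–44 + 130 → 9929
Giving 564 / 4218 / 9929 / 2538 / 4100.
[period 2]
Births: 9929 × 0.209 = 2075
15–29: 564 × 0.964 = 544
30–44: 4218 × 0.956 = 4032
45–59: 9929 × 0.94 = 9333
60+: 2538 × 0.954 + 4100 × 0.284 = 2421 + 1164 = 3585
Net migration: 15–29 − 120 → 424; 30–44 + 130 → 4162
Giving 2075 / 424 / 4162 / 9333 / 3585.
[period 3]
Births: 4162 × 0.209 = 870
15–29: 2075 × 0.964 = 2000
30–44: 424 × 0.956 = 405
45–59: 4162 × 0.94 = 3912
60+: 9333 × 0.954 + 3585 × 0.284 = 8904 + 1018 = 9922
Net migration: 15–29 − 120 → 1880; 30–44 + 130 → 535
Giving 870 / 1880 / 535 / 3912 / 9922.
Scenario A total after 3 periods: 17119
Scenario B projection —
[period 1]
Births: 2700 × 0.309 = 834
15–29: 4500 × 0.964 = 4338
30–44: 10250 × 0.956 = 9799
45–59: 2700 × 0.94 = 2538
60+: 3450 × 0.954 + 2850 × 0.284 = 3291 + 809 = 4100
Net migration: 15–29 − 120 → 4218; 30–44 + 130 → 9929
Giving 834 / 4218 / 9929 / 2538 / 4100.
[period 2]
Births: 9929 × 0.309 = 3068
15–29: 834 × 0.964 = 804
30–44: 4218 × 0.956 = 4032
45–59: 9929 × 0.94 = 9333
60+: 2538 × 0.954 + 4100 × 0.284 = 2421 + 1164 = 3585
Net migration: 15–29 − 120 → 684; 30–44 + 130 → 4162
Giving 3068 / 684 / 4162 / 9333 / 3585.
[period 3]
Births: 4162 × 0.309 = 1286
15–29: 3068 × 0.964 = 2958
30–44: 684 × 0.956 = 654
45–59: 4162 × 0.94 = 3912
60+: 9333 × 0.954 + 3585 × 0.284 = 8904 + 1018 = 9922
Net migration: 15–29 − 120 → 2838; 30–44 + 130 → 784
Giving 1286 / 2838 / 784 / 3912 / 9922.
Scenario B total after 3 periods: 18742
Difference B − A = 18742 − 17119 = 1623

1623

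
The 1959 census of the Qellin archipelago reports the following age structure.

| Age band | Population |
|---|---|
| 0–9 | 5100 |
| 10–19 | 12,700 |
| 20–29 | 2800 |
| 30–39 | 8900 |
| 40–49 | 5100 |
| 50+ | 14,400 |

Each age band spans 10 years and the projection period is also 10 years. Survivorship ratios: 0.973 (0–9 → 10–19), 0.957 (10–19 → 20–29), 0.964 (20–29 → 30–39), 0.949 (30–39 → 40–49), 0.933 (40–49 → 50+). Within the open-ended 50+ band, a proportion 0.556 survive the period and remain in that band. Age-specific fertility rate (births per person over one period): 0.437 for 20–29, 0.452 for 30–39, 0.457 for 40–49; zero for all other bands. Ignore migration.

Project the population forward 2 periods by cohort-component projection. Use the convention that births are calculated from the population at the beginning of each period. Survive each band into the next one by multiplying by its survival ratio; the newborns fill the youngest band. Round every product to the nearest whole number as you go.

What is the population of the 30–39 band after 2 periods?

Call the groups 1 to 6, youngest first.
Period 1:
Births: 2800 * 0.437 = 1224  |  8900 * 0.452 = 4023  |  5100 * 0.457 = 2331 → total 7578
Group 2: 5100 * 0.973 = 4962
Group 3: 12700 * 0.957 = 12154
Group 4: 2800 * 0.964 = 2699
Group 5: 8900 * 0.949 = 8446
Group 6: 5100 * 0.933 + 14400 * 0.556 = 4758 + 8006 = 12764
→ [7578, 4962, 12154, 2699, 8446, 12764]
Period 2:
Births: 12154 * 0.437 = 5311  |  2699 * 0.452 = 1220  |  8446 * 0.457 = 3860 → total 10391
Group 2: 7578 * 0.973 = 7373
Group 3: 4962 * 0.957 = 4749
Group 4: 12154 * 0.964 = 11716
Group 5: 2699 * 0.949 = 2561
Group 6: 8446 * 0.933 + 12764 * 0.556 = 7880 + 7097 = 14977
→ [10391, 7373, 4749, 11716, 2561, 14977]

11716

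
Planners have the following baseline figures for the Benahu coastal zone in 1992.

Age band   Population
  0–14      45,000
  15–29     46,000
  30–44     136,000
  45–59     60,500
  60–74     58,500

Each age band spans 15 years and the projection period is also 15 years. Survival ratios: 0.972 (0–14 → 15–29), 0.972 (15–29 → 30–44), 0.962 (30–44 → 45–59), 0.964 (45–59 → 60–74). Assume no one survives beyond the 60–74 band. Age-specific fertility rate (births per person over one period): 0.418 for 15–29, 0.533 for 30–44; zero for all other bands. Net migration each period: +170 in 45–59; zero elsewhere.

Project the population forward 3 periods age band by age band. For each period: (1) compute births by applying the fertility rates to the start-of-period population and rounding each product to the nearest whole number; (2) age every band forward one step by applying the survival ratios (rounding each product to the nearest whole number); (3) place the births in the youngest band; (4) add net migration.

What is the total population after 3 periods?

270208

— Period 1 —
Births: 46000 × 0.418 = 19228, 136000 × 0.533 = 72488 — total 91716
15–29: 45000 × 0.972 = 43740
30–44: 46000 × 0.972 = 44712
45–59: 136000 × 0.962 = 130832
60–74: 60500 × 0.964 = 58322
Net migration: 45–59 + 170 → 131002
→ [91716, 43740, 44712, 131002, 58322]
— Period 2 —
Births: 43740 × 0.418 = 18283, 44712 × 0.533 = 23831 — total 42114
15–29: 91716 × 0.972 = 89148
30–44: 43740 × 0.972 = 42515
45–59: 44712 × 0.962 = 43013
60–74: 131002 × 0.964 = 126286
Net migration: 45–59 + 170 → 43183
→ [42114, 89148, 42515, 43183, 126286]
— Period 3 —
Births: 89148 × 0.418 = 37264, 42515 × 0.533 = 22660 — total 59924
15–29: 42114 × 0.972 = 40935
30–44: 89148 × 0.972 = 86652
45–59: 42515 × 0.962 = 40899
60–74: 43183 × 0.964 = 41628
Net migration: 45–59 + 170 → 41069
→ [59924, 40935, 86652, 41069, 41628]
Total after period 3: 59924 + 40935 + 86652 + 41069 + 41628 = 270208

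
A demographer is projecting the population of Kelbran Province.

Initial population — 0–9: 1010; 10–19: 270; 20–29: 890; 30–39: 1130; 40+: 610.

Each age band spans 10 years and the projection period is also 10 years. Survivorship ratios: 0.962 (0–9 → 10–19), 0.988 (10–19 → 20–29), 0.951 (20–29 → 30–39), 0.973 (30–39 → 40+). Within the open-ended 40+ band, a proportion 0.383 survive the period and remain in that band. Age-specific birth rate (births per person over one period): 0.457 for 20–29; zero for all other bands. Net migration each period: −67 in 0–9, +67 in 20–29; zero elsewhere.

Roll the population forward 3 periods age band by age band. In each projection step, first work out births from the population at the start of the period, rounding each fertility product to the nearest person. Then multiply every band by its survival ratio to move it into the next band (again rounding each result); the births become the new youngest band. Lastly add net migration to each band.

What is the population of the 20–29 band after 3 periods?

390

Period 1.
Births: 890 × 0.457 = 407
10–19: 1010 × 0.962 = 972
20–29: 270 × 0.988 = 267
30–39: 890 × 0.951 = 846
40+: 1130 × 0.973 + 610 × 0.383 = 1099 + 234 = 1333
Net migration: 0–9 − 67 → 340; 20–29 + 67 → 334
End of period: [340, 972, 334, 846, 1333]
Period 2.
Births: 334 × 0.457 = 153
10–19: 340 × 0.962 = 327
20–29: 972 × 0.988 = 960
30–39: 334 × 0.951 = 318
40+: 846 × 0.973 + 1333 × 0.383 = 823 + 511 = 1334
Net migration: 0–9 − 67 → 86; 20–29 + 67 → 1027
End of period: [86, 327, 1027, 318, 1334]
Period 3.
Births: 1027 × 0.457 = 469
10–19: 86 × 0.962 = 83
20–29: 327 × 0.988 = 323
30–39: 1027 × 0.951 = 977
40+: 318 × 0.973 + 1334 × 0.383 = 309 + 511 = 820
Net migration: 0–9 − 67 → 402; 20–29 + 67 → 390
End of period: [402, 83, 390, 977, 820]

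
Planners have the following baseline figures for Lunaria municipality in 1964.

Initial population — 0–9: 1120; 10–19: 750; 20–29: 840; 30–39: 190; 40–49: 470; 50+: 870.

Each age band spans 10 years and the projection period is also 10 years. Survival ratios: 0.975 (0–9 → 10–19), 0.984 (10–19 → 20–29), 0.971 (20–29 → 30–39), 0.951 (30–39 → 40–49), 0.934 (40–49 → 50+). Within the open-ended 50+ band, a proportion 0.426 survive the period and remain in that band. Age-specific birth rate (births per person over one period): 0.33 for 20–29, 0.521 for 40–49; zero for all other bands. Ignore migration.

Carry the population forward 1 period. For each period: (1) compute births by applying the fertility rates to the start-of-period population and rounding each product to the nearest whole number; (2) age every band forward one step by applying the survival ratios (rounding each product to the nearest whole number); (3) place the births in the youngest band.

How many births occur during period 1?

(Groups numbered youngest = 1 to oldest = 6.)
— Period 1 —
Births: 840 × 0.33 = 277, 470 × 0.521 = 245 → 522
Group 2: 1120 × 0.975 = 1092
Group 3: 750 × 0.984 = 738
Group 4: 840 × 0.971 = 816
Group 5: 190 × 0.951 = 181
Group 6: 470 × 0.934 + 870 × 0.426 = 439 + 371 = 810
Giving 522 / 1092 / 738 / 816 / 181 / 810.

522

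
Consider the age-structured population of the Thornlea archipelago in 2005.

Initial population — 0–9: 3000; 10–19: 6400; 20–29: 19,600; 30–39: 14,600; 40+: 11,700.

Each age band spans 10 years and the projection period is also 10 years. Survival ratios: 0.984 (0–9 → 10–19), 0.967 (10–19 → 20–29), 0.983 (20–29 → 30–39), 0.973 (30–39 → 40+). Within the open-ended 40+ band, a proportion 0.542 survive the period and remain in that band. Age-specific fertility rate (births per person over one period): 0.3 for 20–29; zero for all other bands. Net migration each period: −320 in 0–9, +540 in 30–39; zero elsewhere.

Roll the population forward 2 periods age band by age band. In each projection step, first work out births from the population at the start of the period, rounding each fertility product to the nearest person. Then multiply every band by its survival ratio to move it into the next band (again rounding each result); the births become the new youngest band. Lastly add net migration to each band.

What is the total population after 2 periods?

46895

Numbering the groups 1..5 from youngest to oldest:
[period 1]
Births: 19600 × 0.3 = 5880
Group 2: 3000 × 0.984 = 2952
Group 3: 6400 × 0.967 = 6189
Group 4: 19600 × 0.983 = 19267
Group 5: 14600 × 0.973 + 11700 × 0.542 = 14206 + 6341 = 20547
Net migration: Group 1 − 320 → 5560; Group 4 + 540 → 19807
Population now: 0–9=5560, 10–19=2952, 20–29=6189, 30–39=19807, 40+=20547
[period 2]
Births: 6189 × 0.3 = 1857
Group 2: 5560 × 0.984 = 5471
Group 3: 2952 × 0.967 = 2855
Group 4: 6189 × 0.983 = 6084
Group 5: 19807 × 0.973 + 20547 × 0.542 = 19272 + 11136 = 30408
Net migration: Group 1 − 320 → 1537; Group 4 + 540 → 6624
Population now: 0–9=1537, 10–19=5471, 20–29=2855, 30–39=6624, 40+=30408
Total after period 2: 1537 + 5471 + 2855 + 6624 + 30408 = 46895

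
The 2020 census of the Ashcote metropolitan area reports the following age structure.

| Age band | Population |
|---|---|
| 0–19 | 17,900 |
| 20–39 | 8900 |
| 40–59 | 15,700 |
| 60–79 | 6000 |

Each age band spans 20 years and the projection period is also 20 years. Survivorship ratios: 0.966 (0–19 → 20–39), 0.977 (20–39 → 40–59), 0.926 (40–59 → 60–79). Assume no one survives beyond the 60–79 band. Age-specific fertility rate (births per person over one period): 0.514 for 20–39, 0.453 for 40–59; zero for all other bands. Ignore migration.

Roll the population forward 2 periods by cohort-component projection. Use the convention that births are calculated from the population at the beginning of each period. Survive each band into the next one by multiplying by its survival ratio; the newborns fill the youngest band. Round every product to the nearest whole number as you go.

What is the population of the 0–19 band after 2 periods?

Call the bands 1 to 4, youngest first.
— Period 1 —
Births: 8900 * 0.514 = 4575  |  15700 * 0.453 = 7112 → 11687
Band 2: 17900 * 0.966 = 17291
Band 3: 8900 * 0.977 = 8695
Band 4: 15700 * 0.926 = 14538
→ [11687, 17291, 8695, 14538]
— Period 2 —
Births: 17291 * 0.514 = 8888  |  8695 * 0.453 = 3939 → 12827
Band 2: 11687 * 0.966 = 11290
Band 3: 17291 * 0.977 = 16893
Band 4: 8695 * 0.926 = 8052
→ [12827, 11290, 16893, 8052]

12827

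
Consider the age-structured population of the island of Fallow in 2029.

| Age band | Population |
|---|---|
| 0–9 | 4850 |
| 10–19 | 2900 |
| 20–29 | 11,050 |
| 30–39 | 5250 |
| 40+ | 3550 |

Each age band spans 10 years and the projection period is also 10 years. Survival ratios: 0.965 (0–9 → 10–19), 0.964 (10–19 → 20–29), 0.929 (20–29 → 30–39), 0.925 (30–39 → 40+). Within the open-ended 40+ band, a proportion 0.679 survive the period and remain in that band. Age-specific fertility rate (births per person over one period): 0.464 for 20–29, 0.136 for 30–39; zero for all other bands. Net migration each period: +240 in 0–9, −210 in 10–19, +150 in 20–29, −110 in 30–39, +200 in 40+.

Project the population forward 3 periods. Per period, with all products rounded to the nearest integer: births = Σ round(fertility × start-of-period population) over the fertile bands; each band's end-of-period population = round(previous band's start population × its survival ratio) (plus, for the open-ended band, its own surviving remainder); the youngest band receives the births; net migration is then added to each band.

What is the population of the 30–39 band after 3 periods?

4032

Period 1:
Births: 11050 * 0.464 = 5127, 5250 * 0.136 = 714 → 5841
10–19: 4850 * 0.965 = 4680
20–29: 2900 * 0.964 = 2796
30–39: 11050 * 0.929 = 10265
40+: 5250 * 0.925 + 3550 * 0.679 = 4856 + 2410 = 7266
Net migration: 0–9 + 240 → 6081; 10–19 − 210 → 4470; 20–29 + 150 → 2946; 30–39 − 110 → 10155; 40+ + 200 → 7466
Giving 6081 / 4470 / 2946 / 10155 / 7466.
Period 2:
Births: 2946 * 0.464 = 1367, 10155 * 0.136 = 1381 → 2748
10–19: 6081 * 0.965 = 5868
20–29: 4470 * 0.964 = 4309
30–39: 2946 * 0.929 = 2737
40+: 10155 * 0.925 + 7466 * 0.679 = 9393 + 5069 = 14462
Net migration: 0–9 + 240 → 2988; 10–19 − 210 → 5658; 20–29 + 150 → 4459; 30–39 − 110 → 2627; 40+ + 200 → 14662
Giving 2988 / 5658 / 4459 / 2627 / 14662.
Period 3:
Births: 4459 * 0.464 = 2069, 2627 * 0.136 = 357 → 2426
10–19: 2988 * 0.965 = 2883
20–29: 5658 * 0.964 = 5454
30–39: 4459 * 0.929 = 4142
40+: 2627 * 0.925 + 14662 * 0.679 = 2430 + 9955 = 12385
Net migration: 0–9 + 240 → 2666; 10–19 − 210 → 2673; 20–29 + 150 → 5604; 30–39 − 110 → 4032; 40+ + 200 → 12585
Giving 2666 / 2673 / 5604 / 4032 / 12585.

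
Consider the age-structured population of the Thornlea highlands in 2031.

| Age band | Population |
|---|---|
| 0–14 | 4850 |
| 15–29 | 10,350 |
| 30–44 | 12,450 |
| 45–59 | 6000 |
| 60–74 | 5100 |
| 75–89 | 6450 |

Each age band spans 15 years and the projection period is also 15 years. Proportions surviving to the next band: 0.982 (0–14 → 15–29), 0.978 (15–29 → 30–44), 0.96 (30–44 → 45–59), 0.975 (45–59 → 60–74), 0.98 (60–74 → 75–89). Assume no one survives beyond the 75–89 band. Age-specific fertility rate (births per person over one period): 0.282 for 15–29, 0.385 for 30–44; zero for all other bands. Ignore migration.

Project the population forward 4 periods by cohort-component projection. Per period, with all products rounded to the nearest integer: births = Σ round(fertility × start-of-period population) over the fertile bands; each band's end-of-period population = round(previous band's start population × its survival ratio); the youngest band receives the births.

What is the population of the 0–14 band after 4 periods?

4302

[period 1]
Births: 10350 × 0.282 = 2919  |  12450 × 0.385 = 4793 → 7712
15–29: 4850 × 0.982 = 4763
30–44: 10350 × 0.978 = 10122
45–59: 12450 × 0.96 = 11952
60–74: 6000 × 0.975 = 5850
75–89: 5100 × 0.98 = 4998
→ [7712, 4763, 10122, 11952, 5850, 4998]
[period 2]
Births: 4763 × 0.282 = 1343  |  10122 × 0.385 = 3897 → 5240
15–29: 7712 × 0.982 = 7573
30–44: 4763 × 0.978 = 4658
45–59: 10122 × 0.96 = 9717
60–74: 11952 × 0.975 = 11653
75–89: 5850 × 0.98 = 5733
→ [5240, 7573, 4658, 9717, 11653, 5733]
[period 3]
Births: 7573 × 0.282 = 2136  |  4658 × 0.385 = 1793 → 3929
15–29: 5240 × 0.982 = 5146
30–44: 7573 × 0.978 = 7406
45–59: 4658 × 0.96 = 4472
60–74: 9717 × 0.975 = 9474
75–89: 11653 × 0.98 = 11420
→ [3929, 5146, 7406, 4472, 9474, 11420]
[period 4]
Births: 5146 × 0.282 = 1451  |  7406 × 0.385 = 2851 → 4302
15–29: 3929 × 0.982 = 3858
30–44: 5146 × 0.978 = 5033
45–59: 7406 × 0.96 = 7110
60–74: 4472 × 0.975 = 4360
75–89: 9474 × 0.98 = 9285
→ [4302, 3858, 5033, 7110, 4360, 9285]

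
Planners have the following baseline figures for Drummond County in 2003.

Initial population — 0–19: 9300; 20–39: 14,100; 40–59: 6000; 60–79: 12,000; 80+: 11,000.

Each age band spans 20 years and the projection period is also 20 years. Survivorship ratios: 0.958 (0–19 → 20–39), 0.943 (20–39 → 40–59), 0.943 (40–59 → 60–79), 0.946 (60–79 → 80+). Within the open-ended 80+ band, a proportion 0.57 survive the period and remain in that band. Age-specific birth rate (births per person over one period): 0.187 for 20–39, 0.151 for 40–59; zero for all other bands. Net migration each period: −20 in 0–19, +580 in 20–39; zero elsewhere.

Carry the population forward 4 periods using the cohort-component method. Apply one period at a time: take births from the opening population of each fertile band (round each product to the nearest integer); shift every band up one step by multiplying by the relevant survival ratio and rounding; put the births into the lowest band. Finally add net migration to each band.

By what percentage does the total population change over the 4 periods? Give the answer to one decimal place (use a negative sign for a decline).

-40.7

Call the bands 1 to 5, youngest first.
Period 1:
Births: 14100 * 0.187 = 2637 ; 6000 * 0.151 = 906 → 3543
Band 2: 9300 * 0.958 = 8909
Band 3: 14100 * 0.943 = 13296
Band 4: 6000 * 0.943 = 5658
Band 5: 12000 * 0.946 + 11000 * 0.57 = 11352 + 6270 = 17622
Net migration: Band 1 − 20 → 3523; Band 2 + 580 → 9489
Population now: 0–19=3523, 20–39=9489, 40–59=13296, 60–79=5658, 80+=17622
Period 2:
Births: 9489 * 0.187 = 1774 ; 13296 * 0.151 = 2008 → 3782
Band 2: 3523 * 0.958 = 3375
Band 3: 9489 * 0.943 = 8948
Band 4: 13296 * 0.943 = 12538
Band 5: 5658 * 0.946 + 17622 * 0.57 = 5352 + 10045 = 15397
Net migration: Band 1 − 20 → 3762; Band 2 + 580 → 3955
Population now: 0–19=3762, 20–39=3955, 40–59=8948, 60–79=12538, 80+=15397
Period 3:
Births: 3955 * 0.187 = 740 ; 8948 * 0.151 = 1351 → 2091
Band 2: 3762 * 0.958 = 3604
Band 3: 3955 * 0.943 = 3730
Band 4: 8948 * 0.943 = 8438
Band 5: 12538 * 0.946 + 15397 * 0.57 = 11861 + 8776 = 20637
Net migration: Band 1 − 20 → 2071; Band 2 + 580 → 4184
Population now: 0–19=2071, 20–39=4184, 40–59=3730, 60–79=8438, 80+=20637
Period 4:
Births: 4184 * 0.187 = 782 ; 3730 * 0.151 = 563 → 1345
Band 2: 2071 * 0.958 = 1984
Band 3: 4184 * 0.943 = 3946
Band 4: 3730 * 0.943 = 3517
Band 5: 8438 * 0.946 + 20637 * 0.57 = 7982 + 11763 = 19745
Net migration: Band 1 − 20 → 1325; Band 2 + 580 → 2564
Population now: 0–19=1325, 20–39=2564, 40–59=3946, 60–79=3517, 80+=19745
Total: 52400 → 31097; change = -21303; percentage change = -40.7%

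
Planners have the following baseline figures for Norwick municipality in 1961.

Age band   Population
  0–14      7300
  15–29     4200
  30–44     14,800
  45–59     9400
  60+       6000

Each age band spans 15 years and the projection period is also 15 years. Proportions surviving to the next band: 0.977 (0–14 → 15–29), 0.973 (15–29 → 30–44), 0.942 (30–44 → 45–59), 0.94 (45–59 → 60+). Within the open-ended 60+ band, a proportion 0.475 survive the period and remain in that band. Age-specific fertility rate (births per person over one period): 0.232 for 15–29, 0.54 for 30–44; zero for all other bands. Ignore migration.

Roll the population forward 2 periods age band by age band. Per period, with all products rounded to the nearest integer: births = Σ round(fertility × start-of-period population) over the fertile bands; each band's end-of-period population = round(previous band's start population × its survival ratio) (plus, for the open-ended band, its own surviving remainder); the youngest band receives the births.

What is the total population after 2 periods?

42067

After projecting period 1:
Births: 4200 × 0.232 = 974 ; 14800 × 0.54 = 7992 → total 8966
15–29: 7300 × 0.977 = 7132
30–44: 4200 × 0.973 = 4087
45–59: 14800 × 0.942 = 13942
60+: 9400 × 0.94 + 6000 × 0.475 = 8836 + 2850 = 11686
→ [8966, 7132, 4087, 13942, 11686]
After projecting period 2:
Births: 7132 × 0.232 = 1655 ; 4087 × 0.54 = 2207 → total 3862
15–29: 8966 × 0.977 = 8760
30–44: 7132 × 0.973 = 6939
45–59: 4087 × 0.942 = 3850
60+: 13942 × 0.94 + 11686 × 0.475 = 13105 + 5551 = 18656
→ [3862, 8760, 6939, 3850, 18656]
Total after period 2: 3862 + 8760 + 6939 + 3850 + 18656 = 42067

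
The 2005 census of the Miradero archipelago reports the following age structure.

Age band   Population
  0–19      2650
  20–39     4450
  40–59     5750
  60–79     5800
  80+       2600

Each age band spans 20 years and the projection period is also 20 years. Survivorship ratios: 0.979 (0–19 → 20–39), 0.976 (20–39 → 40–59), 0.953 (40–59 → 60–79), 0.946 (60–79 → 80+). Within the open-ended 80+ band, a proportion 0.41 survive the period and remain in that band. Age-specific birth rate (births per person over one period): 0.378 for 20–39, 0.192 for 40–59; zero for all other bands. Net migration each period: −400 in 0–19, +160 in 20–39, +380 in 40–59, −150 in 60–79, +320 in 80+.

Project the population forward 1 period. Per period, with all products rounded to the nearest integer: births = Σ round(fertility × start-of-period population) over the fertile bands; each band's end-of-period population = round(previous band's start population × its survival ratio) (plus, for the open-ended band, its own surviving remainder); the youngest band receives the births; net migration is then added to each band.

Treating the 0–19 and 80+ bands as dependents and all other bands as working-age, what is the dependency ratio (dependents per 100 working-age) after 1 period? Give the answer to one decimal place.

72.3

[period 1]
Births: 4450 × 0.378 = 1682  |  5750 × 0.192 = 1104 ⇒ total 2786
20–39: 2650 × 0.979 = 2594
40–59: 4450 × 0.976 = 4343
60–79: 5750 × 0.953 = 5480
80+: 5800 × 0.946 + 2600 × 0.41 = 5487 + 1066 = 6553
Net migration: 0–19 − 400 → 2386; 20–39 + 160 → 2754; 40–59 + 380 → 4723; 60–79 − 150 → 5330; 80+ + 320 → 6873
→ [2386, 2754, 4723, 5330, 6873]
Dependents (band 0–19 + band 80+) = 2386 + 6873 = 9259; working-age = 12807; ratio = 9259/12807 × 100 = 72.3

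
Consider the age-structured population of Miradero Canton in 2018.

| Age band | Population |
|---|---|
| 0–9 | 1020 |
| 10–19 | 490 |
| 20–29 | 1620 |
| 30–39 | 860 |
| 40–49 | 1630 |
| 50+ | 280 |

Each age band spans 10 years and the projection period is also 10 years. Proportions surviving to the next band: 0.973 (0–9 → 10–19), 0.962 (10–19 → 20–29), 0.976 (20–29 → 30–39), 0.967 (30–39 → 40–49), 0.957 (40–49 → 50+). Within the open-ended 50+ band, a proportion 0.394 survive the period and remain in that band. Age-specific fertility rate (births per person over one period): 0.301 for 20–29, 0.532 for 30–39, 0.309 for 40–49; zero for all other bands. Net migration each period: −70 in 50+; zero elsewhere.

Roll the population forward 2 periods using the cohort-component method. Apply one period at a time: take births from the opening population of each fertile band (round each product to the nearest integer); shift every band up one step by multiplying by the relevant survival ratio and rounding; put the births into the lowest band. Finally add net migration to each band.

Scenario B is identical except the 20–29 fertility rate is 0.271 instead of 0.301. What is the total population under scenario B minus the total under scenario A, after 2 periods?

-62

— Period 1 —
Births: 1620 * 0.301 = 488, 860 * 0.532 = 458, 1630 * 0.309 = 504 — total 1450
10–19: 1020 * 0.973 = 992
20–29: 490 * 0.962 = 471
30–39: 1620 * 0.976 = 1581
40–49: 860 * 0.967 = 832
50+: 1630 * 0.957 + 280 * 0.394 = 1560 + 110 = 1670
Net migration: 50+ − 70 → 1600
→ [1450, 992, 471, 1581, 832, 1600]
— Period 2 —
Births: 471 * 0.301 = 142, 1581 * 0.532 = 841, 832 * 0.309 = 257 — total 1240
10–19: 1450 * 0.973 = 1411
20–29: 992 * 0.962 = 954
30–39: 471 * 0.976 = 460
40–49: 1581 * 0.967 = 1529
50+: 832 * 0.957 + 1600 * 0.394 = 796 + 630 = 1426
Net migration: 50+ − 70 → 1356
→ [1240, 1411, 954, 460, 1529, 1356]
Scenario A total after 2 periods: 6950
Scenario B projection —
— Period 1 —
Births: 1620 * 0.271 = 439, 860 * 0.532 = 458, 1630 * 0.309 = 504 — total 1401
10–19: 1020 * 0.973 = 992
20–29: 490 * 0.962 = 471
30–39: 1620 * 0.976 = 1581
40–49: 860 * 0.967 = 832
50+: 1630 * 0.957 + 280 * 0.394 = 1560 + 110 = 1670
Net migration: 50+ − 70 → 1600
→ [1401, 992, 471, 1581, 832, 1600]
— Period 2 —
Births: 471 * 0.271 = 128, 1581 * 0.532 = 841, 832 * 0.309 = 257 — total 1226
10–19: 1401 * 0.973 = 1363
20–29: 992 * 0.962 = 954
30–39: 471 * 0.976 = 460
40–49: 1581 * 0.967 = 1529
50+: 832 * 0.957 + 1600 * 0.394 = 796 + 630 = 1426
Net migration: 50+ − 70 → 1356
→ [1226, 1363, 954, 460, 1529, 1356]
Scenario B total after 2 periods: 6888
Difference B − A = 6888 − 6950 = -62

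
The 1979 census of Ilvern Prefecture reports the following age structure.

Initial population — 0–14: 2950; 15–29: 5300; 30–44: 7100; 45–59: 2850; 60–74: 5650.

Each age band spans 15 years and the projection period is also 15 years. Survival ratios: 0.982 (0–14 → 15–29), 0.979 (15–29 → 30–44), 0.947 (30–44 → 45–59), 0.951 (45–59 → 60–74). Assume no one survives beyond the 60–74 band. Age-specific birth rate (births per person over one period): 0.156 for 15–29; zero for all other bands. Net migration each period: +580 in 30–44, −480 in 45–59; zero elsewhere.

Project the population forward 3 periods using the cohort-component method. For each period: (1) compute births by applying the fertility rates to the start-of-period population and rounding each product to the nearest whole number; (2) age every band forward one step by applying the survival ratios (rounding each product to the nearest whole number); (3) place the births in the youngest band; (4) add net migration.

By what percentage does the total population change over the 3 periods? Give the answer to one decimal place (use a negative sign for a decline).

-60.4

Period 1:
Births: 5300 × 0.156 = 827
15–29: 2950 × 0.982 = 2897
30–44: 5300 × 0.979 = 5189
45–59: 7100 × 0.947 = 6724
60–74: 2850 × 0.951 = 2710
Net migration: 30–44 + 580 → 5769; 45–59 − 480 → 6244
Giving 827 / 2897 / 5769 / 6244 / 2710.
Period 2:
Births: 2897 × 0.156 = 452
15–29: 827 × 0.982 = 812
30–44: 2897 × 0.979 = 2836
45–59: 5769 × 0.947 = 5463
60–74: 6244 × 0.951 = 5938
Net migration: 30–44 + 580 → 3416; 45–59 − 480 → 4983
Giving 452 / 812 / 3416 / 4983 / 5938.
Period 3:
Births: 812 × 0.156 = 127
15–29: 452 × 0.982 = 444
30–44: 812 × 0.979 = 795
45–59: 3416 × 0.947 = 3235
60–74: 4983 × 0.951 = 4739
Net migration: 30–44 + 580 → 1375; 45–59 − 480 → 2755
Giving 127 / 444 / 1375 / 2755 / 4739.
Total: 23850 → 9440; change = -14410; percentage change = -60.4%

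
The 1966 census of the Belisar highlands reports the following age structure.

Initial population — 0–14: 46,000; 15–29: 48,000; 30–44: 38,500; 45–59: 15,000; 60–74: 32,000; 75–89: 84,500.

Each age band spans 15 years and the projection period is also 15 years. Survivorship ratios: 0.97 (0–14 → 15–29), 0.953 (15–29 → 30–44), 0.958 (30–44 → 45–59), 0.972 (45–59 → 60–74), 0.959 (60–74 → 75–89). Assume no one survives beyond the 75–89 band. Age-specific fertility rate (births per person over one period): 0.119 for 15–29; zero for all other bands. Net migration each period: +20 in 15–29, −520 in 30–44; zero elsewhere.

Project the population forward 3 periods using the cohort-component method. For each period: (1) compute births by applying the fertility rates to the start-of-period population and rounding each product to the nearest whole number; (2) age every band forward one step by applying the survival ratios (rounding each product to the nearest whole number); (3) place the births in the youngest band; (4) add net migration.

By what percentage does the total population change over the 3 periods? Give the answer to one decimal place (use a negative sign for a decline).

-51.8

Call the bands 1 to 6, youngest first.
Period 1.
Births: 48000 × 0.119 = 5712
Band 2: 46000 × 0.97 = 44620
Band 3: 48000 × 0.953 = 45744
Band 4: 38500 × 0.958 = 36883
Band 5: 15000 × 0.972 = 14580
Band 6: 32000 × 0.959 = 30688
Net migration: Band 2 + 20 → 44640; Band 3 − 520 → 45224
Population now: 0–14=5712, 15–29=44640, 30–44=45224, 45–59=36883, 60–74=14580, 75–89=30688
Period 2.
Births: 44640 × 0.119 = 5312
Band 2: 5712 × 0.97 = 5541
Band 3: 44640 × 0.953 = 42542
Band 4: 45224 × 0.958 = 43325
Band 5: 36883 × 0.972 = 35850
Band 6: 14580 × 0.959 = 13982
Net migration: Band 2 + 20 → 5561; Band 3 − 520 → 42022
Population now: 0–14=5312, 15–29=5561, 30–44=42022, 45–59=43325, 60–74=35850, 75–89=13982
Period 3.
Births: 5561 × 0.119 = 662
Band 2: 5312 × 0.97 = 5153
Band 3: 5561 × 0.953 = 5300
Band 4: 42022 × 0.958 = 40257
Band 5: 43325 × 0.972 = 42112
Band 6: 35850 × 0.959 = 34380
Net migration: Band 2 + 20 → 5173; Band 3 − 520 → 4780
Population now: 0–14=662, 15–29=5173, 30–44=4780, 45–59=40257, 60–74=42112, 75–89=34380
Total: 264000 → 127364; change = -136636; percentage change = -51.8%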